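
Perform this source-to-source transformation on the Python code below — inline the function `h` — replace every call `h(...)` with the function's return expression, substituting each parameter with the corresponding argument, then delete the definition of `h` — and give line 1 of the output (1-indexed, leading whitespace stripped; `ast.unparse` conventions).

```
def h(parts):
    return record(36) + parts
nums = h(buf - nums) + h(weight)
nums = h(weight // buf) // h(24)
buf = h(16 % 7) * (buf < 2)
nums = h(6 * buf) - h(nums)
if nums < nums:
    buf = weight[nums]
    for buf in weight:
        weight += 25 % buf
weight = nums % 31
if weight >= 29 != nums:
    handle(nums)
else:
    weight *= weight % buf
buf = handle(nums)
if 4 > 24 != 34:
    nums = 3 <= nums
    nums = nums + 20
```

nums = record(36) + (buf - nums) + (record(36) + weight)

Transformed code:
nums = record(36) + (buf - nums) + (record(36) + weight)
nums = (record(36) + weight // buf) // (record(36) + 24)
buf = (record(36) + 16 % 7) * (buf < 2)
nums = record(36) + 6 * buf - (record(36) + nums)
if nums < nums:
    buf = weight[nums]
    for buf in weight:
        weight += 25 % buf
weight = nums % 31
if weight >= 29 != nums:
    handle(nums)
else:
    weight *= weight % buf
buf = handle(nums)
if 4 > 24 != 34:
    nums = 3 <= nums
    nums = nums + 20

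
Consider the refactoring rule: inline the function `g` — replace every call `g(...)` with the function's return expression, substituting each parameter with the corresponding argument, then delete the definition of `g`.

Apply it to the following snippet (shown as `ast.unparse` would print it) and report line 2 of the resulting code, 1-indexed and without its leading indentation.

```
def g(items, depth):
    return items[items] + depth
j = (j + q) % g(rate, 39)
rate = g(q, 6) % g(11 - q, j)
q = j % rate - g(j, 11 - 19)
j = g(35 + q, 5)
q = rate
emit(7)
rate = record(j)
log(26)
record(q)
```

rate = (q[q] + 6) % ((11 - q)[11 - q] + j)

Transformed code:
j = (j + q) % (rate[rate] + 39)
rate = (q[q] + 6) % ((11 - q)[11 - q] + j)
q = j % rate - (j[j] + (11 - 19))
j = (35 + q)[35 + q] + 5
q = rate
emit(7)
rate = record(j)
log(26)
record(q)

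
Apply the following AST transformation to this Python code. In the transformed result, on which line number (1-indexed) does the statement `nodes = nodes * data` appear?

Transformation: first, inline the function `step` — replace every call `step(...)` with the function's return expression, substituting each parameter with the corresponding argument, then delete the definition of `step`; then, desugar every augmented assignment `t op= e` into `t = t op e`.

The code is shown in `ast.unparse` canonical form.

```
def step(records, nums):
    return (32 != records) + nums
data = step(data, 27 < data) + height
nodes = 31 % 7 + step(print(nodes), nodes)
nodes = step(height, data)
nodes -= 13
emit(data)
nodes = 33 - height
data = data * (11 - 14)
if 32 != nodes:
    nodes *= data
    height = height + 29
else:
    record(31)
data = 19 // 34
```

9

Transformed code:
data = (32 != data) + (27 < data) + height
nodes = 31 % 7 + ((32 != print(nodes)) + nodes)
nodes = (32 != height) + data
nodes = nodes - 13
emit(data)
nodes = 33 - height
data = data * (11 - 14)
if 32 != nodes:
    nodes = nodes * data
    height = height + 29
else:
    record(31)
data = 19 // 34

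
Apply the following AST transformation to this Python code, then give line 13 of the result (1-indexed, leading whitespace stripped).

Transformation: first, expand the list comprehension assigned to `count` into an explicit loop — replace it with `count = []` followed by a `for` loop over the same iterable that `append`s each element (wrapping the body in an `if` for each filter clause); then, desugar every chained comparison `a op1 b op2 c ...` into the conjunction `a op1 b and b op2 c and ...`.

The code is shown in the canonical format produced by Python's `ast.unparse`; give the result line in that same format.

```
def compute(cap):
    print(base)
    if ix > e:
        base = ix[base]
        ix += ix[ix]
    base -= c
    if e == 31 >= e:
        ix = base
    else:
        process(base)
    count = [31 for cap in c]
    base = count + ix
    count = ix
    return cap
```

count.append(31)

Transformed code:
def compute(cap):
    print(base)
    if ix > e:
        base = ix[base]
        ix += ix[ix]
    base -= c
    if e == 31 and 31 >= e:
        ix = base
    else:
        process(base)
    count = []
    for cap in c:
        count.append(31)
    base = count + ix
    count = ix
    return cap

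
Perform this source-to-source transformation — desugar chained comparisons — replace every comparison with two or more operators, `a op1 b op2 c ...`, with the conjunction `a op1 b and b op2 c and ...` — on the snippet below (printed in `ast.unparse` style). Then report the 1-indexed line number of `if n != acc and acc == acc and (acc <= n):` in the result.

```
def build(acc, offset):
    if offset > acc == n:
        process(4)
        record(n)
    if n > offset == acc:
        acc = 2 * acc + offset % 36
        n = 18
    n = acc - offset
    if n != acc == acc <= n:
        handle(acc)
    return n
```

Transformed code:
def build(acc, offset):
    if offset > acc and acc == n:
        process(4)
        record(n)
    if n > offset and offset == acc:
        acc = 2 * acc + offset % 36
        n = 18
    n = acc - offset
    if n != acc and acc == acc and (acc <= n):
        handle(acc)
    return n

9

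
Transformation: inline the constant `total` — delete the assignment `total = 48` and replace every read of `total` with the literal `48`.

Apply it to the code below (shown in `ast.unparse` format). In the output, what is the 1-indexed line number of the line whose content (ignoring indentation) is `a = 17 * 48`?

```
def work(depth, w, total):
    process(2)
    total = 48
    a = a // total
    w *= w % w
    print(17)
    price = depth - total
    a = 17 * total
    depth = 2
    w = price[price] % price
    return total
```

7

Transformed code:
def work(depth, w, total):
    process(2)
    a = a // 48
    w *= w % w
    print(17)
    price = depth - 48
    a = 17 * 48
    depth = 2
    w = price[price] % price
    return 48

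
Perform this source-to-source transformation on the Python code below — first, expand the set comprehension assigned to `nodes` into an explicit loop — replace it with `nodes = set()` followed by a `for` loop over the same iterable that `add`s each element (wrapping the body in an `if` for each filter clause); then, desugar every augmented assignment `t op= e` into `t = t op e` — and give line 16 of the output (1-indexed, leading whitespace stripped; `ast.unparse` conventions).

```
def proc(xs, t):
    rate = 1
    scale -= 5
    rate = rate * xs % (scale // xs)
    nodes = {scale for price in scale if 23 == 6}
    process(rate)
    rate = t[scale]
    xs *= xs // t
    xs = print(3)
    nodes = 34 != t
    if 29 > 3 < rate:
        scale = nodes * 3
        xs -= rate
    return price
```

xs = xs - rate

Transformed code:
def proc(xs, t):
    rate = 1
    scale = scale - 5
    rate = rate * xs % (scale // xs)
    nodes = set()
    for price in scale:
        if 23 == 6:
            nodes.add(scale)
    process(rate)
    rate = t[scale]
    xs = xs * (xs // t)
    xs = print(3)
    nodes = 34 != t
    if 29 > 3 < rate:
        scale = nodes * 3
        xs = xs - rate
    return price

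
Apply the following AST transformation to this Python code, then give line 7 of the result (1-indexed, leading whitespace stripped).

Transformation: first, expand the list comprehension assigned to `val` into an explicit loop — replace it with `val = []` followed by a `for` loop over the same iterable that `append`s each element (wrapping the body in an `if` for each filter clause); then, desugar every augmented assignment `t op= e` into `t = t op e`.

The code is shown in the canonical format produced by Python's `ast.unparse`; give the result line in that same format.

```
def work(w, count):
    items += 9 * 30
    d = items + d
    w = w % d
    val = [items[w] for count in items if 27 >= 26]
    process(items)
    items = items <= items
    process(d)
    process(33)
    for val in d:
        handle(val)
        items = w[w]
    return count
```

Transformed code:
def work(w, count):
    items = items + 9 * 30
    d = items + d
    w = w % d
    val = []
    for count in items:
        if 27 >= 26:
            val.append(items[w])
    process(items)
    items = items <= items
    process(d)
    process(33)
    for val in d:
        handle(val)
        items = w[w]
    return count

if 27 >= 26:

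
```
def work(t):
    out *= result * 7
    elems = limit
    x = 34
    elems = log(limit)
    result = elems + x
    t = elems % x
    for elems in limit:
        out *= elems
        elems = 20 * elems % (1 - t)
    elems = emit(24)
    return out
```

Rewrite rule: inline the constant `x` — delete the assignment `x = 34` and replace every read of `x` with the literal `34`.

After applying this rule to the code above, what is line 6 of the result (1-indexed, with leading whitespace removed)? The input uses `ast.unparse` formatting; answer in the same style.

t = elems % 34

Transformed code:
def work(t):
    out *= result * 7
    elems = limit
    elems = log(limit)
    result = elems + 34
    t = elems % 34
    for elems in limit:
        out *= elems
        elems = 20 * elems % (1 - t)
    elems = emit(24)
    return out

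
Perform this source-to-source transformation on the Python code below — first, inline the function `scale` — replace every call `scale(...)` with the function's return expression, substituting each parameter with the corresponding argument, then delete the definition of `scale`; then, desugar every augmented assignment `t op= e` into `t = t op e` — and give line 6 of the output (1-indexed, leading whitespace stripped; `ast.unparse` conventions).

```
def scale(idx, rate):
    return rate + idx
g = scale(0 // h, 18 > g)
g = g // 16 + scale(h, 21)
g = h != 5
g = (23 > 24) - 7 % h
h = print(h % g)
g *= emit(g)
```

Transformed code:
g = (18 > g) + 0 // h
g = g // 16 + (21 + h)
g = h != 5
g = (23 > 24) - 7 % h
h = print(h % g)
g = g * emit(g)

g = g * emit(g)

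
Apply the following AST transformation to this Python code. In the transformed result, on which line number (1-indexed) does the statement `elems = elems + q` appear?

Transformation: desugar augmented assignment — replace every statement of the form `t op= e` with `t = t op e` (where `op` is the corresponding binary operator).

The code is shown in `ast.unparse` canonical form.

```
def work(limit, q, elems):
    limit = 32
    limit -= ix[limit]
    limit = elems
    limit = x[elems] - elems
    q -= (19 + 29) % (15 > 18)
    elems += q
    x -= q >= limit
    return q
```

7

Transformed code:
def work(limit, q, elems):
    limit = 32
    limit = limit - ix[limit]
    limit = elems
    limit = x[elems] - elems
    q = q - (19 + 29) % (15 > 18)
    elems = elems + q
    x = x - (q >= limit)
    return q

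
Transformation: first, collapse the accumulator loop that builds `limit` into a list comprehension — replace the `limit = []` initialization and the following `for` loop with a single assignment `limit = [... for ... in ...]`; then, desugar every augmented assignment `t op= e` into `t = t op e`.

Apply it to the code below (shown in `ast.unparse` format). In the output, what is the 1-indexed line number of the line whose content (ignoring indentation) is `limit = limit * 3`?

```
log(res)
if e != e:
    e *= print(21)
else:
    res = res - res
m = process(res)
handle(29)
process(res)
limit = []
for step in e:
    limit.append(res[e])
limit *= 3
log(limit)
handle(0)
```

10

Transformed code:
log(res)
if e != e:
    e = e * print(21)
else:
    res = res - res
m = process(res)
handle(29)
process(res)
limit = [res[e] for step in e]
limit = limit * 3
log(limit)
handle(0)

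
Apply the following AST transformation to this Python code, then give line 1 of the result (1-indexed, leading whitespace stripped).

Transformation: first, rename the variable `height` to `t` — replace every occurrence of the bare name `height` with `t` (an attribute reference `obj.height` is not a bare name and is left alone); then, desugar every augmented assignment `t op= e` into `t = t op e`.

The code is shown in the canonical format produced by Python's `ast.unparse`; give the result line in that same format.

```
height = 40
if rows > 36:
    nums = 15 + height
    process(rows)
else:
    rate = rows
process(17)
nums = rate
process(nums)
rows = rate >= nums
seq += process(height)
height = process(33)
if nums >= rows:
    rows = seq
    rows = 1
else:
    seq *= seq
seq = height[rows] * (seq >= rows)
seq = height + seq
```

Transformed code:
t = 40
if rows > 36:
    nums = 15 + t
    process(rows)
else:
    rate = rows
process(17)
nums = rate
process(nums)
rows = rate >= nums
seq = seq + process(t)
t = process(33)
if nums >= rows:
    rows = seq
    rows = 1
else:
    seq = seq * seq
seq = t[rows] * (seq >= rows)
seq = t + seq

t = 40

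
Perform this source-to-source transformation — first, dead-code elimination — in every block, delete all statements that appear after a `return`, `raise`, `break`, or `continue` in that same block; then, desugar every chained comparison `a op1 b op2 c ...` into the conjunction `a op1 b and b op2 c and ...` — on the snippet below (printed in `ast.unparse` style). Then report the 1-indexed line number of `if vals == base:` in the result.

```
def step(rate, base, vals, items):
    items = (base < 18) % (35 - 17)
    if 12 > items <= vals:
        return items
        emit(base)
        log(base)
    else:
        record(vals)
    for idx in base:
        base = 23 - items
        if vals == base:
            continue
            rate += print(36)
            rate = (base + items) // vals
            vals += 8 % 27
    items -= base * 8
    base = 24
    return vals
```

Transformed code:
def step(rate, base, vals, items):
    items = (base < 18) % (35 - 17)
    if 12 > items and items <= vals:
        return items
    else:
        record(vals)
    for idx in base:
        base = 23 - items
        if vals == base:
            continue
    items -= base * 8
    base = 24
    return vals

9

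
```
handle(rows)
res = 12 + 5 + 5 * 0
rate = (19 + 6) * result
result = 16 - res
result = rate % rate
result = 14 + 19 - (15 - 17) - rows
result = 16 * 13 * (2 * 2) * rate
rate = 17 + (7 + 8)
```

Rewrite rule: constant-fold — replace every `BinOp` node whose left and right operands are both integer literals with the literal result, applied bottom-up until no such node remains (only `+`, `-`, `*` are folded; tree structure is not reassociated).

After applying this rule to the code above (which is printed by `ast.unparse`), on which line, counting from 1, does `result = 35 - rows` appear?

6

Transformed code:
handle(rows)
res = 17
rate = 25 * result
result = 16 - res
result = rate % rate
result = 35 - rows
result = 832 * rate
rate = 32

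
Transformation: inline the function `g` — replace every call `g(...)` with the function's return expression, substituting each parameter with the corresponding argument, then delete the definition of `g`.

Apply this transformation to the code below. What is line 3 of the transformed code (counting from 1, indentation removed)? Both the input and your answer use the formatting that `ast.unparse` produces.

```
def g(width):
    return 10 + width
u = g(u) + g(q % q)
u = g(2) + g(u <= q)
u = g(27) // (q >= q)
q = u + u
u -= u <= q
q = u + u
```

u = (10 + 27) // (q >= q)

Transformed code:
u = 10 + u + (10 + q % q)
u = 10 + 2 + (10 + (u <= q))
u = (10 + 27) // (q >= q)
q = u + u
u -= u <= q
q = u + u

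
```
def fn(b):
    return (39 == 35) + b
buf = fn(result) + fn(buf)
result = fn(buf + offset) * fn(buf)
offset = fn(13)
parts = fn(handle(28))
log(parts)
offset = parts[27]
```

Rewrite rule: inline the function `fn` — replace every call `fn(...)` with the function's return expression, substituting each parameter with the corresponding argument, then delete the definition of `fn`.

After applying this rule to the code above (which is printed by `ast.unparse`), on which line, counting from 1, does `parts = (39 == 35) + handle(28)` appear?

4

Transformed code:
buf = (39 == 35) + result + ((39 == 35) + buf)
result = ((39 == 35) + (buf + offset)) * ((39 == 35) + buf)
offset = (39 == 35) + 13
parts = (39 == 35) + handle(28)
log(parts)
offset = parts[27]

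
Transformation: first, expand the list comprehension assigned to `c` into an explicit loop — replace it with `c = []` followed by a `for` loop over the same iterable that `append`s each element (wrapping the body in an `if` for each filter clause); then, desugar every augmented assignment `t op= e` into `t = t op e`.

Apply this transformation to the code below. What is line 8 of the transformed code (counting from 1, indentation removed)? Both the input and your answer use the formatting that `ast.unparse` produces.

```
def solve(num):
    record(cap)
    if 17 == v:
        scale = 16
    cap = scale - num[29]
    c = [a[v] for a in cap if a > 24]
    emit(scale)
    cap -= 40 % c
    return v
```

Transformed code:
def solve(num):
    record(cap)
    if 17 == v:
        scale = 16
    cap = scale - num[29]
    c = []
    for a in cap:
        if a > 24:
            c.append(a[v])
    emit(scale)
    cap = cap - 40 % c
    return v

if a > 24:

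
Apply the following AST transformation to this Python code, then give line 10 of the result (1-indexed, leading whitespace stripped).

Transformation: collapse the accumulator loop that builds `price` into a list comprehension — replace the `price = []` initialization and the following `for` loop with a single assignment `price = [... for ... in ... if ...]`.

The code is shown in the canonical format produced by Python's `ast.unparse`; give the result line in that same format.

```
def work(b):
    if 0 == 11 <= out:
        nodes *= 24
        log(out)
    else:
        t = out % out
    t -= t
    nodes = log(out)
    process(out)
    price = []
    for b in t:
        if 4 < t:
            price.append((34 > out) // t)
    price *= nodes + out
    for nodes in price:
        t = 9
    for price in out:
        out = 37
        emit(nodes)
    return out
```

price = [(34 > out) // t for b in t if 4 < t]

Transformed code:
def work(b):
    if 0 == 11 <= out:
        nodes *= 24
        log(out)
    else:
        t = out % out
    t -= t
    nodes = log(out)
    process(out)
    price = [(34 > out) // t for b in t if 4 < t]
    price *= nodes + out
    for nodes in price:
        t = 9
    for price in out:
        out = 37
        emit(nodes)
    return out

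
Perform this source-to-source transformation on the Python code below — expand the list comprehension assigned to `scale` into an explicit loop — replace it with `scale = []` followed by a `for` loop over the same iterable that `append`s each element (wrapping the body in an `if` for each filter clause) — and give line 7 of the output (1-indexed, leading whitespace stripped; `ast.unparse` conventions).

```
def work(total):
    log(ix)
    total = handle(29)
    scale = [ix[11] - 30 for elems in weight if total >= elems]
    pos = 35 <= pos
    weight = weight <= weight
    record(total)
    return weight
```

Transformed code:
def work(total):
    log(ix)
    total = handle(29)
    scale = []
    for elems in weight:
        if total >= elems:
            scale.append(ix[11] - 30)
    pos = 35 <= pos
    weight = weight <= weight
    record(total)
    return weight

scale.append(ix[11] - 30)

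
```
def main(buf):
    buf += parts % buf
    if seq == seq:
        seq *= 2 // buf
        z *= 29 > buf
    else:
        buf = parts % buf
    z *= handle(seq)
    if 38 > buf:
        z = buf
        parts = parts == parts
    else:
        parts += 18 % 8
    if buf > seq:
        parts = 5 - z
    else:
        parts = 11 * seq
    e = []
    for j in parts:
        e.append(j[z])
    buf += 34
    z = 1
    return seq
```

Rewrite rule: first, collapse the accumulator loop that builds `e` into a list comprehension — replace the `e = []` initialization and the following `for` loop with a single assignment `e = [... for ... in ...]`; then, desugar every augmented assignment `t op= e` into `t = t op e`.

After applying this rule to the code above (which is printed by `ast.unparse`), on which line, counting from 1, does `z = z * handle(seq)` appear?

8

Transformed code:
def main(buf):
    buf = buf + parts % buf
    if seq == seq:
        seq = seq * (2 // buf)
        z = z * (29 > buf)
    else:
        buf = parts % buf
    z = z * handle(seq)
    if 38 > buf:
        z = buf
        parts = parts == parts
    else:
        parts = parts + 18 % 8
    if buf > seq:
        parts = 5 - z
    else:
        parts = 11 * seq
    e = [j[z] for j in parts]
    buf = buf + 34
    z = 1
    return seq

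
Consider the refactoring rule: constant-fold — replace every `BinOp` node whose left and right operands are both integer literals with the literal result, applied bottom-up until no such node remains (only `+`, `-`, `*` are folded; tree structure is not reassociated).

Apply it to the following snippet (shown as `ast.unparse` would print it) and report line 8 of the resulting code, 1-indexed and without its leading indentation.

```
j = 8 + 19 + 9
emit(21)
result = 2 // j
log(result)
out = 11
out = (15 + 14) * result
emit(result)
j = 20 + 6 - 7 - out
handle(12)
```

Transformed code:
j = 36
emit(21)
result = 2 // j
log(result)
out = 11
out = 29 * result
emit(result)
j = 19 - out
handle(12)

j = 19 - out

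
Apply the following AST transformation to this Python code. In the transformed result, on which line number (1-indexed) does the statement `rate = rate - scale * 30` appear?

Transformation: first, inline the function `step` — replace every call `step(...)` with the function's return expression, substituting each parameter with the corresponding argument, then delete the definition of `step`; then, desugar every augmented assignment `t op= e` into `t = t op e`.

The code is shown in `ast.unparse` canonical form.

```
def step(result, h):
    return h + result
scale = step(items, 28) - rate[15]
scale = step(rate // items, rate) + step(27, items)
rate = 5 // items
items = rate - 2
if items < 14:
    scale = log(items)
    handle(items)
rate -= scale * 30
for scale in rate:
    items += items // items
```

Transformed code:
scale = 28 + items - rate[15]
scale = rate + rate // items + (items + 27)
rate = 5 // items
items = rate - 2
if items < 14:
    scale = log(items)
    handle(items)
rate = rate - scale * 30
for scale in rate:
    items = items + items // items

8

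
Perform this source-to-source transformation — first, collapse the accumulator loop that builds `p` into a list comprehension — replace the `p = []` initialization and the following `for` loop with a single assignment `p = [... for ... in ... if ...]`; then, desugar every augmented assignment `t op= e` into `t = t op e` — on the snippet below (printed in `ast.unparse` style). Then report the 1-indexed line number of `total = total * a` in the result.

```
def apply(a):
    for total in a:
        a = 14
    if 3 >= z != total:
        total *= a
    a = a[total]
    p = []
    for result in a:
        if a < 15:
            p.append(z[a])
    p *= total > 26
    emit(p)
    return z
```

Transformed code:
def apply(a):
    for total in a:
        a = 14
    if 3 >= z != total:
        total = total * a
    a = a[total]
    p = [z[a] for result in a if a < 15]
    p = p * (total > 26)
    emit(p)
    return z

5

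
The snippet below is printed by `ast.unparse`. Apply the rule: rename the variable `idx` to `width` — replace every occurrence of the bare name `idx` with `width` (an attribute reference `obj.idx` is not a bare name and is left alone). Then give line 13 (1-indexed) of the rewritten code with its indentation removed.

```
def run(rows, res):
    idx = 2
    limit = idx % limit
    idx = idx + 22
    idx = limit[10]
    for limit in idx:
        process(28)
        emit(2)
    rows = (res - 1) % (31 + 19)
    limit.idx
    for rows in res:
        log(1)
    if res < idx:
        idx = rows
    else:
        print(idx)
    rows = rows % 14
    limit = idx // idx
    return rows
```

Transformed code:
def run(rows, res):
    width = 2
    limit = width % limit
    width = width + 22
    width = limit[10]
    for limit in width:
        process(28)
        emit(2)
    rows = (res - 1) % (31 + 19)
    limit.idx
    for rows in res:
        log(1)
    if res < width:
        width = rows
    else:
        print(width)
    rows = rows % 14
    limit = width // width
    return rows

if res < width:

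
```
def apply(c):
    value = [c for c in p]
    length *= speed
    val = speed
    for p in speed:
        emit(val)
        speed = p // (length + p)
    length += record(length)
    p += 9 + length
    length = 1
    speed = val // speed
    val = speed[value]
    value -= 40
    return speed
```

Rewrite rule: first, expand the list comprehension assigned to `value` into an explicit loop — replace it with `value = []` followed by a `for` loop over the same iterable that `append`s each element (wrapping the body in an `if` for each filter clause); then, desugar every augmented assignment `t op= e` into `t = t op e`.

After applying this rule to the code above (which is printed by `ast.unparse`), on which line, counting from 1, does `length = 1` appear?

Transformed code:
def apply(c):
    value = []
    for c in p:
        value.append(c)
    length = length * speed
    val = speed
    for p in speed:
        emit(val)
        speed = p // (length + p)
    length = length + record(length)
    p = p + (9 + length)
    length = 1
    speed = val // speed
    val = speed[value]
    value = value - 40
    return speed

12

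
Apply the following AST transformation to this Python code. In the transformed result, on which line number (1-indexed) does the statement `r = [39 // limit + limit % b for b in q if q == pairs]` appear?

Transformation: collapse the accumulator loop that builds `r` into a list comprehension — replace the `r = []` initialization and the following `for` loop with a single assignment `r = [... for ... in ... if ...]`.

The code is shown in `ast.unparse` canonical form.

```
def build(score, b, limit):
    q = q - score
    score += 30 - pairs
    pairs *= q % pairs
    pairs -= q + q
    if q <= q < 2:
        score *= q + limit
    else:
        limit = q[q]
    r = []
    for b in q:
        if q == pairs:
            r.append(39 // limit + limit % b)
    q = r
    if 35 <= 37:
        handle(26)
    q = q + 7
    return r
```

Transformed code:
def build(score, b, limit):
    q = q - score
    score += 30 - pairs
    pairs *= q % pairs
    pairs -= q + q
    if q <= q < 2:
        score *= q + limit
    else:
        limit = q[q]
    r = [39 // limit + limit % b for b in q if q == pairs]
    q = r
    if 35 <= 37:
        handle(26)
    q = q + 7
    return r

10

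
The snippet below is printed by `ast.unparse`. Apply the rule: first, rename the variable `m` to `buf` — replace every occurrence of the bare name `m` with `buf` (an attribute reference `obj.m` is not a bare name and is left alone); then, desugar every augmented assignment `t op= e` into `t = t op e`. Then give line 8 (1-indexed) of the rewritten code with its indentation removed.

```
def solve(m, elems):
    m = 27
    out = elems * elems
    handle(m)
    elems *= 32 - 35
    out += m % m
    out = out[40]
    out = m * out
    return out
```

Transformed code:
def solve(buf, elems):
    buf = 27
    out = elems * elems
    handle(buf)
    elems = elems * (32 - 35)
    out = out + buf % buf
    out = out[40]
    out = buf * out
    return out

out = buf * out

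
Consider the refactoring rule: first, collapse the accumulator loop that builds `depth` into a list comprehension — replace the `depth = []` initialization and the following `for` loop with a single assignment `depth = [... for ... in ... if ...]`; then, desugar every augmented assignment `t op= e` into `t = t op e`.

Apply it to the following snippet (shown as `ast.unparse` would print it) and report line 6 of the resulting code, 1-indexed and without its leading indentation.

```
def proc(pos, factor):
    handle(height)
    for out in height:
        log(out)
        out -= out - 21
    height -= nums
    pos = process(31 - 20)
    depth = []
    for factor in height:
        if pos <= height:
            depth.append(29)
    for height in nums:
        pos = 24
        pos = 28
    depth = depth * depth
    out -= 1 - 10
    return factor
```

height = height - nums

Transformed code:
def proc(pos, factor):
    handle(height)
    for out in height:
        log(out)
        out = out - (out - 21)
    height = height - nums
    pos = process(31 - 20)
    depth = [29 for factor in height if pos <= height]
    for height in nums:
        pos = 24
        pos = 28
    depth = depth * depth
    out = out - (1 - 10)
    return factor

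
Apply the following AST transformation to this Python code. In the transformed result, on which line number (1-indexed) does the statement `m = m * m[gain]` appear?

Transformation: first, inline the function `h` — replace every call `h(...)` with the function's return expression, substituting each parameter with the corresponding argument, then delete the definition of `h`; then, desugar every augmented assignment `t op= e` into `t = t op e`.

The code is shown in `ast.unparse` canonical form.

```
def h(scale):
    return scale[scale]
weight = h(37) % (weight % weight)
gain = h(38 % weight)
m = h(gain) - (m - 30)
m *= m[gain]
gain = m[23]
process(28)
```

4

Transformed code:
weight = 37[37] % (weight % weight)
gain = (38 % weight)[38 % weight]
m = gain[gain] - (m - 30)
m = m * m[gain]
gain = m[23]
process(28)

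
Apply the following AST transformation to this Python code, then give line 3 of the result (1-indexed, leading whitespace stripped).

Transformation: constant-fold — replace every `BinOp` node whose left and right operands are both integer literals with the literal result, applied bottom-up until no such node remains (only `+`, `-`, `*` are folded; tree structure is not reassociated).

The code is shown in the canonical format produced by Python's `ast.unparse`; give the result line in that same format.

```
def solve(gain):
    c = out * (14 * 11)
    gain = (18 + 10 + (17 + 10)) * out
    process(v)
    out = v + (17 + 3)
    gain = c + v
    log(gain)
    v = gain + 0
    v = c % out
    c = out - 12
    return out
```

Transformed code:
def solve(gain):
    c = out * 154
    gain = 55 * out
    process(v)
    out = v + 20
    gain = c + v
    log(gain)
    v = gain + 0
    v = c % out
    c = out - 12
    return out

gain = 55 * out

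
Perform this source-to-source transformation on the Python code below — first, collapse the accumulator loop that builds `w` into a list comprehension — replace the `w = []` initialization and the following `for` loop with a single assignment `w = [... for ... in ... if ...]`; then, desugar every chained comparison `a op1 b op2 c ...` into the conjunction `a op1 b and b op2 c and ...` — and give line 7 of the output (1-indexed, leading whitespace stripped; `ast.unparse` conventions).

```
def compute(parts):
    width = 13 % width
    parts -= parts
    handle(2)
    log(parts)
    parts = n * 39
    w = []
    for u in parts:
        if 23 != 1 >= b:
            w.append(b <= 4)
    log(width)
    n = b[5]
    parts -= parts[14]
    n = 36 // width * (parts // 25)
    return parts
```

Transformed code:
def compute(parts):
    width = 13 % width
    parts -= parts
    handle(2)
    log(parts)
    parts = n * 39
    w = [b <= 4 for u in parts if 23 != 1 and 1 >= b]
    log(width)
    n = b[5]
    parts -= parts[14]
    n = 36 // width * (parts // 25)
    return parts

w = [b <= 4 for u in parts if 23 != 1 and 1 >= b]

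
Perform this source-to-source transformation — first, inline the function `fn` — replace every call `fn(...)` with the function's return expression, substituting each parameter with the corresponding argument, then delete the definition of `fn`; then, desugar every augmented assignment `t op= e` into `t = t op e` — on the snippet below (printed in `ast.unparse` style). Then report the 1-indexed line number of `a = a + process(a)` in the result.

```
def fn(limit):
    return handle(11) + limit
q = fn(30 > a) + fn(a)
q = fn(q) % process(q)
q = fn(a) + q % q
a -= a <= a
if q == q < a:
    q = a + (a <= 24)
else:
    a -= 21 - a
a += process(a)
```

9

Transformed code:
q = handle(11) + (30 > a) + (handle(11) + a)
q = (handle(11) + q) % process(q)
q = handle(11) + a + q % q
a = a - (a <= a)
if q == q < a:
    q = a + (a <= 24)
else:
    a = a - (21 - a)
a = a + process(a)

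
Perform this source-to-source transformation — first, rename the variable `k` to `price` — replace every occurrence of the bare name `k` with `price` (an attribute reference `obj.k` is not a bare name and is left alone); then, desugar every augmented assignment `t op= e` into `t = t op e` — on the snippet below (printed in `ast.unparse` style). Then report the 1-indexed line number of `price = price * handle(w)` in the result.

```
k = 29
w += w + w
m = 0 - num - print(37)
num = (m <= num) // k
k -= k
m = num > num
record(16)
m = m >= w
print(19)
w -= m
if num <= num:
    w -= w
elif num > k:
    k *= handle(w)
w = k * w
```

14

Transformed code:
price = 29
w = w + (w + w)
m = 0 - num - print(37)
num = (m <= num) // price
price = price - price
m = num > num
record(16)
m = m >= w
print(19)
w = w - m
if num <= num:
    w = w - w
elif num > price:
    price = price * handle(w)
w = price * w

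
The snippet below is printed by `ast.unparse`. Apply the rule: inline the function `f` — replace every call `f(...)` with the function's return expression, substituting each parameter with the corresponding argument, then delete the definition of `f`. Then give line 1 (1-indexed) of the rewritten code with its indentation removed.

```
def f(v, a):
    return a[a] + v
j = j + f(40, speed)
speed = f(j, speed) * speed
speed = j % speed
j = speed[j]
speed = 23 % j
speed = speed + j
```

j = j + (speed[speed] + 40)

Transformed code:
j = j + (speed[speed] + 40)
speed = (speed[speed] + j) * speed
speed = j % speed
j = speed[j]
speed = 23 % j
speed = speed + j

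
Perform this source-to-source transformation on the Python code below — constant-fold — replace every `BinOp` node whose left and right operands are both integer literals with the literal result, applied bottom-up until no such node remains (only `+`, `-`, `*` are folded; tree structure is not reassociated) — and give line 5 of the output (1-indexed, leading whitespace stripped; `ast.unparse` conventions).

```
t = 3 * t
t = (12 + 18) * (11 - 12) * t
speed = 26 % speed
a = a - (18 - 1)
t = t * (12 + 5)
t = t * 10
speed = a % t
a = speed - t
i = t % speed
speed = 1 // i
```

t = t * 17

Transformed code:
t = 3 * t
t = -30 * t
speed = 26 % speed
a = a - 17
t = t * 17
t = t * 10
speed = a % t
a = speed - t
i = t % speed
speed = 1 // i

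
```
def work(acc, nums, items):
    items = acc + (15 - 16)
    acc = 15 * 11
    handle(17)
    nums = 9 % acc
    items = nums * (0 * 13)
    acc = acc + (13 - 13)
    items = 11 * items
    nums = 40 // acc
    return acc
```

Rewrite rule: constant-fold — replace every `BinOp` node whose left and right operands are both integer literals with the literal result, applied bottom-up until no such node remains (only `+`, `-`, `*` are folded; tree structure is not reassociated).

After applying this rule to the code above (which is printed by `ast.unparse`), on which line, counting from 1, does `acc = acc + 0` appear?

7

Transformed code:
def work(acc, nums, items):
    items = acc + -1
    acc = 165
    handle(17)
    nums = 9 % acc
    items = nums * 0
    acc = acc + 0
    items = 11 * items
    nums = 40 // acc
    return acc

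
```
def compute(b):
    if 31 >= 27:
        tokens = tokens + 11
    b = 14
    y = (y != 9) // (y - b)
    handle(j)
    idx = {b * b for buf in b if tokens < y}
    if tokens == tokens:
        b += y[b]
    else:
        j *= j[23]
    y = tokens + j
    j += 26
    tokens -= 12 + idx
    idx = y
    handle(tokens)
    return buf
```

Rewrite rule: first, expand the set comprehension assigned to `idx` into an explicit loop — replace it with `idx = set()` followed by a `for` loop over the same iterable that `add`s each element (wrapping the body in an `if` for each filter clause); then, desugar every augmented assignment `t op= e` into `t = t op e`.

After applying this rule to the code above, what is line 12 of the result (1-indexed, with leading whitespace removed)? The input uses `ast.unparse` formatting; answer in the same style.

b = b + y[b]

Transformed code:
def compute(b):
    if 31 >= 27:
        tokens = tokens + 11
    b = 14
    y = (y != 9) // (y - b)
    handle(j)
    idx = set()
    for buf in b:
        if tokens < y:
            idx.add(b * b)
    if tokens == tokens:
        b = b + y[b]
    else:
        j = j * j[23]
    y = tokens + j
    j = j + 26
    tokens = tokens - (12 + idx)
    idx = y
    handle(tokens)
    return buf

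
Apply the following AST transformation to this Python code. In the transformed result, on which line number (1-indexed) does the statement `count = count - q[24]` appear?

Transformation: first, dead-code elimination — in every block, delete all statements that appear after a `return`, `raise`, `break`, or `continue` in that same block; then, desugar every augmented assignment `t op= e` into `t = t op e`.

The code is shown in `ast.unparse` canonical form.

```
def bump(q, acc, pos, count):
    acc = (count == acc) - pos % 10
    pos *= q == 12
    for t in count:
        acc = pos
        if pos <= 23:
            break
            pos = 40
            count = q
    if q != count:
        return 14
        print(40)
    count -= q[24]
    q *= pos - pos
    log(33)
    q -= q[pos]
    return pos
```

10

Transformed code:
def bump(q, acc, pos, count):
    acc = (count == acc) - pos % 10
    pos = pos * (q == 12)
    for t in count:
        acc = pos
        if pos <= 23:
            break
    if q != count:
        return 14
    count = count - q[24]
    q = q * (pos - pos)
    log(33)
    q = q - q[pos]
    return pos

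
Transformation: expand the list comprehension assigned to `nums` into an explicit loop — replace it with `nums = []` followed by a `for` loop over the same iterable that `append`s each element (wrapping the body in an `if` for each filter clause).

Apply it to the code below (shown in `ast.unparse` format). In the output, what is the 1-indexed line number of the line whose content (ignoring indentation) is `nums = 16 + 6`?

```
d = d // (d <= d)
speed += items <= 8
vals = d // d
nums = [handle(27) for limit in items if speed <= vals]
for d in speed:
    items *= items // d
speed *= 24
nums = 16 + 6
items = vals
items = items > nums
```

Transformed code:
d = d // (d <= d)
speed += items <= 8
vals = d // d
nums = []
for limit in items:
    if speed <= vals:
        nums.append(handle(27))
for d in speed:
    items *= items // d
speed *= 24
nums = 16 + 6
items = vals
items = items > nums

11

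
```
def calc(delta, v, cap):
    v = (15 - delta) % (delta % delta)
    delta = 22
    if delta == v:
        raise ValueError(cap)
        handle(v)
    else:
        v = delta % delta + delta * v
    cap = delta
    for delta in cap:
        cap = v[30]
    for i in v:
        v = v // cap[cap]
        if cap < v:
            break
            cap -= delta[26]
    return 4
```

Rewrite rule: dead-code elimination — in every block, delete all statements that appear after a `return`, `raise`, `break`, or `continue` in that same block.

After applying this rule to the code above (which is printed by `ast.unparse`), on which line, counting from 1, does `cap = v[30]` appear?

Transformed code:
def calc(delta, v, cap):
    v = (15 - delta) % (delta % delta)
    delta = 22
    if delta == v:
        raise ValueError(cap)
    else:
        v = delta % delta + delta * v
    cap = delta
    for delta in cap:
        cap = v[30]
    for i in v:
        v = v // cap[cap]
        if cap < v:
            break
    return 4

10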